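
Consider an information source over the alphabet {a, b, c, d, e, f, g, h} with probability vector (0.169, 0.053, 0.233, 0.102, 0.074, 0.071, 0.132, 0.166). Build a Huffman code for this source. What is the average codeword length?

Repeatedly combine the two least-probable nodes; the expected code length is the sum of the merged weights.
merge 53/1000 + 71/1000 → 31/250
merge 37/500 + 51/500 → 22/125
merge 31/250 + 33/250 → 32/125
merge 83/500 + 169/1000 → 67/200
merge 22/125 + 233/1000 → 409/1000
merge 32/125 + 67/200 → 591/1000
merge 409/1000 + 591/1000 → 1
L = 31/250 + 22/125 + 32/125 + 67/200 + 409/1000 + 591/1000 + 1 = 2891/1000 = 2.891 bits/symbol.

2.891 bits/symbol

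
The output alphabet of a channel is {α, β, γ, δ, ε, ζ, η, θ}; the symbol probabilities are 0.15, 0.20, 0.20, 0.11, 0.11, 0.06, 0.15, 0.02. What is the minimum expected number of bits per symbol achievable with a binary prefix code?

2.87 bits/symbol

Repeatedly combine the two least-probable nodes; the expected code length is the sum of the merged weights.
merge 1/50 + 3/50 → 2/25
merge 2/25 + 11/100 → 19/100
merge 11/100 + 3/20 → 13/50
merge 3/20 + 19/100 → 17/50
merge 1/5 + 1/5 → 2/5
merge 13/50 + 17/50 → 3/5
merge 2/5 + 3/5 → 1
L = 2/25 + 19/100 + 13/50 + 17/50 + 2/5 + 3/5 + 1 = 287/100 = 2.87 bits/symbol.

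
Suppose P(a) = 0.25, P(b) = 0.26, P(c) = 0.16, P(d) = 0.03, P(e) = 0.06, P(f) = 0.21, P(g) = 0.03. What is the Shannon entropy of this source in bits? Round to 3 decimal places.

2.448 bits

H = −Σ pᵢ log₂ pᵢ.
−0.25·log₂(0.25) = 0.5000
−0.26·log₂(0.26) = 0.5053
−0.16·log₂(0.16) = 0.4230
−0.03·log₂(0.03) = 0.1518
−0.06·log₂(0.06) = 0.2435
−0.21·log₂(0.21) = 0.4728
−0.03·log₂(0.03) = 0.1518
Sum ≈ 2.4482 → 2.448 bits.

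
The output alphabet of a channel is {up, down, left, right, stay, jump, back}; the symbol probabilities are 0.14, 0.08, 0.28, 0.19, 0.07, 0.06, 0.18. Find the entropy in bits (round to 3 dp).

H = −Σ pᵢ log₂ pᵢ.
−0.14·log₂(0.14) = 0.3971
−0.08·log₂(0.08) = 0.2915
−0.28·log₂(0.28) = 0.5142
−0.19·log₂(0.19) = 0.4552
−0.07·log₂(0.07) = 0.2686
−0.06·log₂(0.06) = 0.2435
−0.18·log₂(0.18) = 0.4453
Sum ≈ 2.6155 → 2.615 bits.

2.615 bits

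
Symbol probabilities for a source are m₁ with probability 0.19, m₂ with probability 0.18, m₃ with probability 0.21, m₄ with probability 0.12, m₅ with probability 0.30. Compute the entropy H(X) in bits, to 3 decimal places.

H = −Σ pᵢ log₂ pᵢ.
−0.19·log₂(0.19) = 0.4552
−0.18·log₂(0.18) = 0.4453
−0.21·log₂(0.21) = 0.4728
−0.12·log₂(0.12) = 0.3671
−0.30·log₂(0.30) = 0.5211
Sum ≈ 2.2615 → 2.262 bits.

2.262 bits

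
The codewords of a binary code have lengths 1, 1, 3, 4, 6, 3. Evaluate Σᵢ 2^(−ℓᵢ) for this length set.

1.328125

With common denominator 2^6 = 64: Σ 2^(−ℓᵢ) = 32/64 + 32/64 + 8/64 + 4/64 + 1/64 + 8/64 = 85/64 = 1.328125.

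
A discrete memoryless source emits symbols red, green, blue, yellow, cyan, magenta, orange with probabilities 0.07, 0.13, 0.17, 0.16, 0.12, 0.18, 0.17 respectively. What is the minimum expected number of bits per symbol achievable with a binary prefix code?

Repeatedly combine the two least-probable nodes; the expected code length is the sum of the merged weights.
merge 7/100 + 3/25 → 19/100
merge 13/100 + 4/25 → 29/100
merge 17/100 + 17/100 → 17/50
merge 9/50 + 19/100 → 37/100
merge 29/100 + 17/50 → 63/100
merge 37/100 + 63/100 → 1
L = 19/100 + 29/100 + 17/50 + 37/100 + 63/100 + 1 = 141/50 = 2.82 bits/symbol.

2.82 bits/symbol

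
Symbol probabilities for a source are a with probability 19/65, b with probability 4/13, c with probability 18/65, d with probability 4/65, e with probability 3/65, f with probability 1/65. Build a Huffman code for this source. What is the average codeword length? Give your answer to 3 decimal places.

2.185 bits/symbol

Repeatedly combine the two least-probable nodes; the expected code length is the sum of the merged weights.
merge 1/65 + 3/65 → 4/65
merge 4/65 + 4/65 → 8/65
merge 8/65 + 18/65 → 2/5
merge 19/65 + 4/13 → 3/5
merge 2/5 + 3/5 → 1
L = 4/65 + 8/65 + 2/5 + 3/5 + 1 = 142/65 ≈ 2.185 bits/symbol.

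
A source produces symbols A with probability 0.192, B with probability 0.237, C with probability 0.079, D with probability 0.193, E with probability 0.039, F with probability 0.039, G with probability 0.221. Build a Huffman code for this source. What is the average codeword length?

2.584 bits/symbol

Repeatedly combine the two least-probable nodes; the expected code length is the sum of the merged weights.
merge 39/1000 + 39/1000 → 39/500
merge 39/500 + 79/1000 → 157/1000
merge 157/1000 + 24/125 → 349/1000
merge 193/1000 + 221/1000 → 207/500
merge 237/1000 + 349/1000 → 293/500
merge 207/500 + 293/500 → 1
L = 39/500 + 157/1000 + 349/1000 + 207/500 + 293/500 + 1 = 323/125 = 2.584 bits/symbol.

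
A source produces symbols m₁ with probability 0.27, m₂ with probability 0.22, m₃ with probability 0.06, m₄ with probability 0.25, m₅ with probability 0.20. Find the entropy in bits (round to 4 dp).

H = −Σ pᵢ log₂ pᵢ.
−0.27·log₂(0.27) = 0.5100
−0.22·log₂(0.22) = 0.4806
−0.06·log₂(0.06) = 0.2435
−0.25·log₂(0.25) = 0.5000
−0.20·log₂(0.20) = 0.4644
Sum ≈ 2.1985 → 2.1985 bits.

2.1985 bits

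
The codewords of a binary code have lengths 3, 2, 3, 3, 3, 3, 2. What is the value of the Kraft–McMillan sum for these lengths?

1.125

With common denominator 2^3 = 8: Σ 2^(−ℓᵢ) = 1/8 + 2/8 + 1/8 + 1/8 + 1/8 + 1/8 + 2/8 = 9/8 = 1.125.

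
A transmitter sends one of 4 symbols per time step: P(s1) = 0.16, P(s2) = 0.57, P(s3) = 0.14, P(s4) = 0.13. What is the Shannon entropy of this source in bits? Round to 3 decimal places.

H = −Σ pᵢ log₂ pᵢ.
−0.16·log₂(0.16) = 0.4230
−0.57·log₂(0.57) = 0.4623
−0.14·log₂(0.14) = 0.3971
−0.13·log₂(0.13) = 0.3826
Sum ≈ 1.6650 → 1.665 bits.

1.665 bits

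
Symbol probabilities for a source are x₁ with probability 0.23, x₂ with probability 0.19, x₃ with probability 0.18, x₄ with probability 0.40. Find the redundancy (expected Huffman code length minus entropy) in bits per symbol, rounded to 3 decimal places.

Entropy H = −Σ p log₂ p ≈ 1.9170 bits.
Huffman merges: 9/50+19/100→37/100; 23/100+37/100→3/5; 2/5+3/5→1. L = 197/100 ≈ 1.9700.
L − H = 1.9700 − 1.9170 = 0.053 bits.

0.053 bits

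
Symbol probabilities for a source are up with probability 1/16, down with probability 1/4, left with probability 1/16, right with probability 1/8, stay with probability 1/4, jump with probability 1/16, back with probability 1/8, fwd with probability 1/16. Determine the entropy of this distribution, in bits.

Each probability is a power of 1/2, so log₂(1/p) is an integer.
H = Σ p·log₂(1/p) = 1/16·4 + 1/4·2 + 1/16·4 + 1/8·3 + 1/4·2 + 1/16·4 + 1/8·3 + 1/16·4 = 2.75 bits.

2.75 bits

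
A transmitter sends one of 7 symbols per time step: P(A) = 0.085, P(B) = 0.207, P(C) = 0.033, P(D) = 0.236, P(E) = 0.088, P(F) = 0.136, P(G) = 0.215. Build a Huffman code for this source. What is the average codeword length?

2.666 bits/symbol

Repeatedly combine the two least-probable nodes; the expected code length is the sum of the merged weights.
merge 33/1000 + 17/200 → 59/500
merge 11/125 + 59/500 → 103/500
merge 17/125 + 103/500 → 171/500
merge 207/1000 + 43/200 → 211/500
merge 59/250 + 171/500 → 289/500
merge 211/500 + 289/500 → 1
L = 59/500 + 103/500 + 171/500 + 211/500 + 289/500 + 1 = 1333/500 = 2.666 bits/symbol.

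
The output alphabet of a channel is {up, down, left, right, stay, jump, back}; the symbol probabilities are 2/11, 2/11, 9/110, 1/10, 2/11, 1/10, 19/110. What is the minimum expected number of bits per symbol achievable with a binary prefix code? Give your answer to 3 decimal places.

2.818 bits/symbol

Repeatedly combine the two least-probable nodes; the expected code length is the sum of the merged weights.
merge 9/110 + 1/10 → 2/11
merge 1/10 + 19/110 → 3/11
merge 2/11 + 2/11 → 4/11
merge 2/11 + 2/11 → 4/11
merge 3/11 + 4/11 → 7/11
merge 4/11 + 7/11 → 1
L = 2/11 + 3/11 + 4/11 + 4/11 + 7/11 + 1 = 31/11 ≈ 2.818 bits/symbol.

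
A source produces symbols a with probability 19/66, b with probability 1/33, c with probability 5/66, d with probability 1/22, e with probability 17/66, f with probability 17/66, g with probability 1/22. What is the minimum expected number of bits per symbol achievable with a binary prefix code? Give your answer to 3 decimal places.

2.394 bits/symbol

Repeatedly combine the two least-probable nodes; the expected code length is the sum of the merged weights.
merge 1/33 + 1/22 → 5/66
merge 1/22 + 5/66 → 4/33
merge 5/66 + 4/33 → 13/66
merge 13/66 + 17/66 → 5/11
merge 17/66 + 19/66 → 6/11
merge 5/11 + 6/11 → 1
L = 5/66 + 4/33 + 13/66 + 5/11 + 6/11 + 1 = 79/33 ≈ 2.394 bits/symbol.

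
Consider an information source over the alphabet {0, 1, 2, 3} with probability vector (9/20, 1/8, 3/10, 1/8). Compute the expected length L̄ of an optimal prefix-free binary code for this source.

Repeatedly combine the two least-probable nodes; the expected code length is the sum of the merged weights.
merge 1/8 + 1/8 → 1/4
merge 1/4 + 3/10 → 11/20
merge 9/20 + 11/20 → 1
L = 1/4 + 11/20 + 1 = 9/5 = 1.8 bits/symbol.

1.8 bits/symbol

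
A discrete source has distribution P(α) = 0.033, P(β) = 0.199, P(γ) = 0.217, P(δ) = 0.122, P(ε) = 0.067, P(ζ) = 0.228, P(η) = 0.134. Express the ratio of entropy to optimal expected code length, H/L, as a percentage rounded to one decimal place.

Entropy H = −Σ p log₂ p ≈ 2.6106 bits.
Huffman merges: 33/1000+67/1000→1/10; 1/10+61/500→111/500; 67/500+199/1000→333/1000; 217/1000+111/500→439/1000; 57/250+333/1000→561/1000; 439/1000+561/1000→1. L = 531/200 ≈ 2.6550.
Efficiency = H/L = 2.6106/2.6550 = 98.3%.

98.3%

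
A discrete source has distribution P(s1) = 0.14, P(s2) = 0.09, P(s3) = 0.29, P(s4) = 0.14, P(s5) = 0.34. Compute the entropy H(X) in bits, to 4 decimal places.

2.1540 bits

H = −Σ pᵢ log₂ pᵢ.
−0.14·log₂(0.14) = 0.3971
−0.09·log₂(0.09) = 0.3127
−0.29·log₂(0.29) = 0.5179
−0.14·log₂(0.14) = 0.3971
−0.34·log₂(0.34) = 0.5292
Sum ≈ 2.1540 → 2.1540 bits.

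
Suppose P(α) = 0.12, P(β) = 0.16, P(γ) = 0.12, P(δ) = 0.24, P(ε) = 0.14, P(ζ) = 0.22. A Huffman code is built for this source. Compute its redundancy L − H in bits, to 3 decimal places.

0.011 bits

Entropy H = −Σ p log₂ p ≈ 2.5290 bits.
Huffman merges: 3/25+3/25→6/25; 7/50+4/25→3/10; 11/50+6/25→23/50; 6/25+3/10→27/50; 23/50+27/50→1. L = 127/50 ≈ 2.5400.
L − H = 2.5400 − 2.5290 = 0.011 bits.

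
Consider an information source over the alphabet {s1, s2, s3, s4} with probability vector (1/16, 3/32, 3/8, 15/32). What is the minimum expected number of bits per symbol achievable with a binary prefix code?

Repeatedly combine the two least-probable nodes; the expected code length is the sum of the merged weights.
merge 1/16 + 3/32 → 5/32
merge 5/32 + 3/8 → 17/32
merge 15/32 + 17/32 → 1
L = 5/32 + 17/32 + 1 = 27/16 = 1.6875 bits/symbol.

1.6875 bits/symbol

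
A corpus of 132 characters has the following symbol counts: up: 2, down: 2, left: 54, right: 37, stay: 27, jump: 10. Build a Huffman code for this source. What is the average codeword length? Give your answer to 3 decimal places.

Probabilities are the counts divided by 132.
Repeatedly combine the two least-probable nodes; the expected code length is the sum of the merged weights.
merge 1/66 + 1/66 → 1/33
merge 1/33 + 5/66 → 7/66
merge 7/66 + 9/44 → 41/132
merge 37/132 + 41/132 → 13/22
merge 9/22 + 13/22 → 1
L = 1/33 + 7/66 + 41/132 + 13/22 + 1 = 269/132 ≈ 2.038 bits/symbol.

2.038 bits/symbol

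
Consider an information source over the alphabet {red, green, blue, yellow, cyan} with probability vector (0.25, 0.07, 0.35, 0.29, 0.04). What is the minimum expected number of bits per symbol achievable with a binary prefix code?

2.11 bits/symbol

Repeatedly combine the two least-probable nodes; the expected code length is the sum of the merged weights.
merge 1/25 + 7/100 → 11/100
merge 11/100 + 1/4 → 9/25
merge 29/100 + 7/20 → 16/25
merge 9/25 + 16/25 → 1
L = 11/100 + 9/25 + 16/25 + 1 = 211/100 = 2.11 bits/symbol.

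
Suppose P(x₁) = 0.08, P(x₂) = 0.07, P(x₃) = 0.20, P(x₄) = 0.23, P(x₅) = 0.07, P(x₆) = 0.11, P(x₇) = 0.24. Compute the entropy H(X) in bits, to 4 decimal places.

H = −Σ pᵢ log₂ pᵢ.
−0.08·log₂(0.08) = 0.2915
−0.07·log₂(0.07) = 0.2686
−0.20·log₂(0.20) = 0.4644
−0.23·log₂(0.23) = 0.4877
−0.07·log₂(0.07) = 0.2686
−0.11·log₂(0.11) = 0.3503
−0.24·log₂(0.24) = 0.4941
Sum ≈ 2.6251 → 2.6251 bits.

2.6251 bits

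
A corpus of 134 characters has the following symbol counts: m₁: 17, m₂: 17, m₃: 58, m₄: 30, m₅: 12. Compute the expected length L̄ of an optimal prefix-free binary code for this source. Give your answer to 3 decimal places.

Probabilities are the counts divided by 134.
Repeatedly combine the two least-probable nodes; the expected code length is the sum of the merged weights.
merge 6/67 + 17/134 → 29/134
merge 17/134 + 29/134 → 23/67
merge 15/67 + 23/67 → 38/67
merge 29/67 + 38/67 → 1
L = 29/134 + 23/67 + 38/67 + 1 = 285/134 ≈ 2.127 bits/symbol.

2.127 bits/symbol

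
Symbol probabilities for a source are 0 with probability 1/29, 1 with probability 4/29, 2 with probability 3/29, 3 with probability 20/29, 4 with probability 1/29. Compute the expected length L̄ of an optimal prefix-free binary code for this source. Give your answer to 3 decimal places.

1.552 bits/symbol

Repeatedly combine the two least-probable nodes; the expected code length is the sum of the merged weights.
merge 1/29 + 1/29 → 2/29
merge 2/29 + 3/29 → 5/29
merge 4/29 + 5/29 → 9/29
merge 9/29 + 20/29 → 1
L = 2/29 + 5/29 + 9/29 + 1 = 45/29 ≈ 1.552 bits/symbol.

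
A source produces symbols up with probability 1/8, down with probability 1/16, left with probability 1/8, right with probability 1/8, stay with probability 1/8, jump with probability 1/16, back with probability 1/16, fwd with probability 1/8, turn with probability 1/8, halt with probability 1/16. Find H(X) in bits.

Each probability is a power of 1/2, so log₂(1/p) is an integer.
H = Σ p·log₂(1/p) = 1/8·3 + 1/16·4 + 1/8·3 + 1/8·3 + 1/8·3 + 1/16·4 + 1/16·4 + 1/8·3 + 1/8·3 + 1/16·4 = 3.25 bits.

3.25 bits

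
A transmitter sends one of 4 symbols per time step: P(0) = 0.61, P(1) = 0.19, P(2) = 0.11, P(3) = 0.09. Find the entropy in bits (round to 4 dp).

H = −Σ pᵢ log₂ pᵢ.
−0.61·log₂(0.61) = 0.4350
−0.19·log₂(0.19) = 0.4552
−0.11·log₂(0.11) = 0.3503
−0.09·log₂(0.09) = 0.3127
Sum ≈ 1.5532 → 1.5532 bits.

1.5532 bits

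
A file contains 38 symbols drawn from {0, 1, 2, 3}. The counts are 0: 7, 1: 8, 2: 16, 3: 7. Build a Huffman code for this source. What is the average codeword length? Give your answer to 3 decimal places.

1.947 bits/symbol

Probabilities are the counts divided by 38.
Repeatedly combine the two least-probable nodes; the expected code length is the sum of the merged weights.
merge 7/38 + 7/38 → 7/19
merge 4/19 + 7/19 → 11/19
merge 8/19 + 11/19 → 1
L = 7/19 + 11/19 + 1 = 37/19 ≈ 1.947 bits/symbol.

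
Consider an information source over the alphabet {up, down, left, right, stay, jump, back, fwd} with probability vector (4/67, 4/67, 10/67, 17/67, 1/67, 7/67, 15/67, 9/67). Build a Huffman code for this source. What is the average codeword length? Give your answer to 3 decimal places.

Repeatedly combine the two least-probable nodes; the expected code length is the sum of the merged weights.
merge 1/67 + 4/67 → 5/67
merge 4/67 + 5/67 → 9/67
merge 7/67 + 9/67 → 16/67
merge 9/67 + 10/67 → 19/67
merge 15/67 + 16/67 → 31/67
merge 17/67 + 19/67 → 36/67
merge 31/67 + 36/67 → 1
L = 5/67 + 9/67 + 16/67 + 19/67 + 31/67 + 36/67 + 1 = 183/67 ≈ 2.731 bits/symbol.

2.731 bits/symbol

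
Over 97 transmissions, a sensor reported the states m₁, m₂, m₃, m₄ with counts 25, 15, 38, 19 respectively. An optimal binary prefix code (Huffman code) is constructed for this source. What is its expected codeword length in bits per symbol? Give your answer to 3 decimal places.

1.959 bits/symbol

Probabilities are the counts divided by 97.
Repeatedly combine the two least-probable nodes; the expected code length is the sum of the merged weights.
merge 15/97 + 19/97 → 34/97
merge 25/97 + 34/97 → 59/97
merge 38/97 + 59/97 → 1
L = 34/97 + 59/97 + 1 = 190/97 ≈ 1.959 bits/symbol.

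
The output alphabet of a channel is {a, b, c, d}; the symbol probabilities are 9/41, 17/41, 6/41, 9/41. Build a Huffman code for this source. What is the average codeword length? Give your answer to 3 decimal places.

Repeatedly combine the two least-probable nodes; the expected code length is the sum of the merged weights.
merge 6/41 + 9/41 → 15/41
merge 9/41 + 15/41 → 24/41
merge 17/41 + 24/41 → 1
L = 15/41 + 24/41 + 1 = 80/41 ≈ 1.951 bits/symbol.

1.951 bits/symbol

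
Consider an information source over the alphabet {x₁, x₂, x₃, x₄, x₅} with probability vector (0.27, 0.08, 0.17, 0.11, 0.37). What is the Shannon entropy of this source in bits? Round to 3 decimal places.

2.117 bits

H = −Σ pᵢ log₂ pᵢ.
−0.27·log₂(0.27) = 0.5100
−0.08·log₂(0.08) = 0.2915
−0.17·log₂(0.17) = 0.4346
−0.11·log₂(0.11) = 0.3503
−0.37·log₂(0.37) = 0.5307
Sum ≈ 2.1171 → 2.117 bits.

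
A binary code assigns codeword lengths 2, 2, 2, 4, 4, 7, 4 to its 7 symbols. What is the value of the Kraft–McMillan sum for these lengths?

With common denominator 2^7 = 128: Σ 2^(−ℓᵢ) = 32/128 + 32/128 + 32/128 + 8/128 + 8/128 + 1/128 + 8/128 = 121/128 = 0.9453125.

0.9453125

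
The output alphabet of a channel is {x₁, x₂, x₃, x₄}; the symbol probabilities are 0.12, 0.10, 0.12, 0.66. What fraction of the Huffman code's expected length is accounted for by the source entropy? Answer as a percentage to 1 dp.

Entropy H = −Σ p log₂ p ≈ 1.4620 bits.
Huffman merges: 1/10+3/25→11/50; 3/25+11/50→17/50; 17/50+33/50→1. L = 39/25 ≈ 1.5600.
Efficiency = H/L = 1.4620/1.5600 = 93.7%.

93.7%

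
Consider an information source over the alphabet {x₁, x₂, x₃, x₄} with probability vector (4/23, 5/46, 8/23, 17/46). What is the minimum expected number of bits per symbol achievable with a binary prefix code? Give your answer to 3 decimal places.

1.913 bits/symbol

Repeatedly combine the two least-probable nodes; the expected code length is the sum of the merged weights.
merge 5/46 + 4/23 → 13/46
merge 13/46 + 8/23 → 29/46
merge 17/46 + 29/46 → 1
L = 13/46 + 29/46 + 1 = 44/23 ≈ 1.913 bits/symbol.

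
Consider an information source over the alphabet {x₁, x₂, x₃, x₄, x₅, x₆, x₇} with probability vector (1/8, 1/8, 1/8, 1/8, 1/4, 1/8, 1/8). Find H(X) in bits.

2.75 bits

Each probability is a power of 1/2, so log₂(1/p) is an integer.
H = Σ p·log₂(1/p) = 1/8·3 + 1/8·3 + 1/8·3 + 1/8·3 + 1/4·2 + 1/8·3 + 1/8·3 = 2.75 bits.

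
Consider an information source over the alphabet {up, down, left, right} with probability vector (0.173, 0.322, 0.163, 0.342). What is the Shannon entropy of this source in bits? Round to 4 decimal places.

H = −Σ pᵢ log₂ pᵢ.
−0.173·log₂(0.173) = 0.4379
−0.322·log₂(0.322) = 0.5264
−0.163·log₂(0.163) = 0.4266
−0.342·log₂(0.342) = 0.5294
Sum ≈ 1.9203 → 1.9203 bits.

1.9203 bits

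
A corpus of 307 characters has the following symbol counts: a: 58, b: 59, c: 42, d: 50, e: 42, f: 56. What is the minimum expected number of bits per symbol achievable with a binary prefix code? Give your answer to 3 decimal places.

Probabilities are the counts divided by 307.
Repeatedly combine the two least-probable nodes; the expected code length is the sum of the merged weights.
merge 42/307 + 42/307 → 84/307
merge 50/307 + 56/307 → 106/307
merge 58/307 + 59/307 → 117/307
merge 84/307 + 106/307 → 190/307
merge 117/307 + 190/307 → 1
L = 84/307 + 106/307 + 117/307 + 190/307 + 1 = 804/307 ≈ 2.619 bits/symbol.

2.619 bits/symbol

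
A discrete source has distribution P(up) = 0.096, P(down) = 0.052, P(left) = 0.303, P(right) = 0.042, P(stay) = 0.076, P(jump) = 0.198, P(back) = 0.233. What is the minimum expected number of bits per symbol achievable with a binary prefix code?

2.53 bits/symbol

Repeatedly combine the two least-probable nodes; the expected code length is the sum of the merged weights.
merge 21/500 + 13/250 → 47/500
merge 19/250 + 47/500 → 17/100
merge 12/125 + 17/100 → 133/500
merge 99/500 + 233/1000 → 431/1000
merge 133/500 + 303/1000 → 569/1000
merge 431/1000 + 569/1000 → 1
L = 47/500 + 17/100 + 133/500 + 431/1000 + 569/1000 + 1 = 253/100 = 2.53 bits/symbol.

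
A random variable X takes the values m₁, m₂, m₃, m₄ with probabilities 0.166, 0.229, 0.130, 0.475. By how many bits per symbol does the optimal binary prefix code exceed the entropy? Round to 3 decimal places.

0.011 bits

Entropy H = −Σ p log₂ p ≈ 1.8098 bits.
Huffman merges: 13/100+83/500→37/125; 229/1000+37/125→21/40; 19/40+21/40→1. L = 1821/1000 ≈ 1.8210.
L − H = 1.8210 − 1.8098 = 0.011 bits.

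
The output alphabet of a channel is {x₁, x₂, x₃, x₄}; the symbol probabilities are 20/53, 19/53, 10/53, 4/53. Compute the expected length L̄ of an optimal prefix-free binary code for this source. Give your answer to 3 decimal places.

1.887 bits/symbol

Repeatedly combine the two least-probable nodes; the expected code length is the sum of the merged weights.
merge 4/53 + 10/53 → 14/53
merge 14/53 + 19/53 → 33/53
merge 20/53 + 33/53 → 1
L = 14/53 + 33/53 + 1 = 100/53 ≈ 1.887 bits/symbol.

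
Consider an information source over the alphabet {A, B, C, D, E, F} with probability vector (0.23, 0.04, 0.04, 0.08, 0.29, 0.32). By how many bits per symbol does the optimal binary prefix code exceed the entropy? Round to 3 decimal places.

0.045 bits

Entropy H = −Σ p log₂ p ≈ 2.1946 bits.
Huffman merges: 1/25+1/25→2/25; 2/25+2/25→4/25; 4/25+23/100→39/100; 29/100+8/25→61/100; 39/100+61/100→1. L = 56/25 ≈ 2.2400.
L − H = 2.2400 − 2.1946 = 0.045 bits.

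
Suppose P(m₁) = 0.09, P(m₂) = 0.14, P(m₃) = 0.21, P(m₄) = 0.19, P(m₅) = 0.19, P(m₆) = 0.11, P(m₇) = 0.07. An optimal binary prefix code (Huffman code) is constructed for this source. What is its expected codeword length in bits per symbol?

2.76 bits/symbol

Repeatedly combine the two least-probable nodes; the expected code length is the sum of the merged weights.
merge 7/100 + 9/100 → 4/25
merge 11/100 + 7/50 → 1/4
merge 4/25 + 19/100 → 7/20
merge 19/100 + 21/100 → 2/5
merge 1/4 + 7/20 → 3/5
merge 2/5 + 3/5 → 1
L = 4/25 + 1/4 + 7/20 + 2/5 + 3/5 + 1 = 69/25 = 2.76 bits/symbol.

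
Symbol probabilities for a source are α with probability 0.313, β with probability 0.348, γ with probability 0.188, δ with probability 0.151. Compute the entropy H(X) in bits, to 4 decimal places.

1.9196 bits

H = −Σ pᵢ log₂ pᵢ.
−0.313·log₂(0.313) = 0.5245
−0.348·log₂(0.348) = 0.5299
−0.188·log₂(0.188) = 0.4533
−0.151·log₂(0.151) = 0.4118
Sum ≈ 1.9196 → 1.9196 bits.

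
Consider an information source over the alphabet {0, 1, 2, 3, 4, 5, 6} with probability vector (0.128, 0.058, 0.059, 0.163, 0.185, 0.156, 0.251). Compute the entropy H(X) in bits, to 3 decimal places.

2.654 bits

H = −Σ pᵢ log₂ pᵢ.
−0.128·log₂(0.128) = 0.3796
−0.058·log₂(0.058) = 0.2383
−0.059·log₂(0.059) = 0.2409
−0.163·log₂(0.163) = 0.4266
−0.185·log₂(0.185) = 0.4504
−0.156·log₂(0.156) = 0.4181
−0.251·log₂(0.251) = 0.5006
Sum ≈ 2.6544 → 2.654 bits.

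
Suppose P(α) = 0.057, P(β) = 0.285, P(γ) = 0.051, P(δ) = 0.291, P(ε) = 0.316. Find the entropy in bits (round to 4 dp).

2.0141 bits

H = −Σ pᵢ log₂ pᵢ.
−0.057·log₂(0.057) = 0.2356
−0.285·log₂(0.285) = 0.5161
−0.051·log₂(0.051) = 0.2190
−0.291·log₂(0.291) = 0.5182
−0.316·log₂(0.316) = 0.5252
Sum ≈ 2.0141 → 2.0141 bits.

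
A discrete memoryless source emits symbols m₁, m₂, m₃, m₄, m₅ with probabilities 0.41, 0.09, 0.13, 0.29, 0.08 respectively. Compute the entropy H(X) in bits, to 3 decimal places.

H = −Σ pᵢ log₂ pᵢ.
−0.41·log₂(0.41) = 0.5274
−0.09·log₂(0.09) = 0.3127
−0.13·log₂(0.13) = 0.3826
−0.29·log₂(0.29) = 0.5179
−0.08·log₂(0.08) = 0.2915
Sum ≈ 2.0321 → 2.032 bits.

2.032 bits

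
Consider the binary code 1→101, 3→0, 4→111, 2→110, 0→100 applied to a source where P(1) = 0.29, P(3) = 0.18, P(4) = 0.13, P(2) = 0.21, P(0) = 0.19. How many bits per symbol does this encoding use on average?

L̄ = Σ pᵢ·ℓᵢ = 0.29·3 + 0.18·1 + 0.13·3 + 0.21·3 + 0.19·3 = 2.64 bits/symbol.

2.64 bits/symbol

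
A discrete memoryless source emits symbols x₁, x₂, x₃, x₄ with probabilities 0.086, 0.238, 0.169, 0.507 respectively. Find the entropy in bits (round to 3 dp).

H = −Σ pᵢ log₂ pᵢ.
−0.086·log₂(0.086) = 0.3044
−0.238·log₂(0.238) = 0.4929
−0.169·log₂(0.169) = 0.4335
−0.507·log₂(0.507) = 0.4968
Sum ≈ 1.7276 → 1.728 bits.

1.728 bits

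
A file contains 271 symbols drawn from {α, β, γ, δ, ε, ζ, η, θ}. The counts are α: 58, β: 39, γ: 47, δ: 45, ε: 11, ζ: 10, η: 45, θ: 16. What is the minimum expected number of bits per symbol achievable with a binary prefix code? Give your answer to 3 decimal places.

Probabilities are the counts divided by 271.
Repeatedly combine the two least-probable nodes; the expected code length is the sum of the merged weights.
merge 10/271 + 11/271 → 21/271
merge 16/271 + 21/271 → 37/271
merge 37/271 + 39/271 → 76/271
merge 45/271 + 45/271 → 90/271
merge 47/271 + 58/271 → 105/271
merge 76/271 + 90/271 → 166/271
merge 105/271 + 166/271 → 1
L = 21/271 + 37/271 + 76/271 + 90/271 + 105/271 + 166/271 + 1 = 766/271 ≈ 2.827 bits/symbol.

2.827 bits/symbol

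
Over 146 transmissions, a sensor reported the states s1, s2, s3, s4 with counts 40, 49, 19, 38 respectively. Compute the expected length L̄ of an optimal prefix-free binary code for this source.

Probabilities are the counts divided by 146.
Repeatedly combine the two least-probable nodes; the expected code length is the sum of the merged weights.
merge 19/146 + 19/73 → 57/146
merge 20/73 + 49/146 → 89/146
merge 57/146 + 89/146 → 1
L = 57/146 + 89/146 + 1 = 2 bits/symbol.

2 bits/symbol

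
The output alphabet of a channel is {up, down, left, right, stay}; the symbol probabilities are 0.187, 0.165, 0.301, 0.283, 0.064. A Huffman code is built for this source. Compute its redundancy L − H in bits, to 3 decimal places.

0.057 bits

Entropy H = −Σ p log₂ p ≈ 2.1718 bits.
Huffman merges: 8/125+33/200→229/1000; 187/1000+229/1000→52/125; 283/1000+301/1000→73/125; 52/125+73/125→1. L = 2229/1000 ≈ 2.2290.
L − H = 2.2290 − 2.1718 = 0.057 bits.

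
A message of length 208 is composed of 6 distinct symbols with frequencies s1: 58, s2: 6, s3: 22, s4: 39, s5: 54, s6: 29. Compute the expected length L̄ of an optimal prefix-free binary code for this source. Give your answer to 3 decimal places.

2.409 bits/symbol

Probabilities are the counts divided by 208.
Repeatedly combine the two least-probable nodes; the expected code length is the sum of the merged weights.
merge 3/104 + 11/104 → 7/52
merge 7/52 + 29/208 → 57/208
merge 3/16 + 27/104 → 93/208
merge 57/208 + 29/104 → 115/208
merge 93/208 + 115/208 → 1
L = 7/52 + 57/208 + 93/208 + 115/208 + 1 = 501/208 ≈ 2.409 bits/symbol.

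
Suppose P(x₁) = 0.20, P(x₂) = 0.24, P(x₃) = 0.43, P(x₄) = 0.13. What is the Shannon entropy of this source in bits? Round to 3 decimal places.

1.865 bits

H = −Σ pᵢ log₂ pᵢ.
−0.20·log₂(0.20) = 0.4644
−0.24·log₂(0.24) = 0.4941
−0.43·log₂(0.43) = 0.5236
−0.13·log₂(0.13) = 0.3826
Sum ≈ 1.8647 → 1.865 bits.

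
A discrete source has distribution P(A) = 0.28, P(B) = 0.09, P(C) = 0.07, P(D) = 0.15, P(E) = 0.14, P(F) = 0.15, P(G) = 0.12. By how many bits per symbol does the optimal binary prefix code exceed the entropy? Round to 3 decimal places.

Entropy H = −Σ p log₂ p ≈ 2.6807 bits.
Huffman merges: 7/100+9/100→4/25; 3/25+7/50→13/50; 3/20+3/20→3/10; 4/25+13/50→21/50; 7/25+3/10→29/50; 21/50+29/50→1. L = 68/25 ≈ 2.7200.
L − H = 2.7200 − 2.6807 = 0.039 bits.

0.039 bits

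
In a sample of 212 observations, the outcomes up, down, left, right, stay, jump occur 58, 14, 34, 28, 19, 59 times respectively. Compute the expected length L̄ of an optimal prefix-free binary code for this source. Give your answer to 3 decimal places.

2.443 bits/symbol

Probabilities are the counts divided by 212.
Repeatedly combine the two least-probable nodes; the expected code length is the sum of the merged weights.
merge 7/106 + 19/212 → 33/212
merge 7/53 + 33/212 → 61/212
merge 17/106 + 29/106 → 23/53
merge 59/212 + 61/212 → 30/53
merge 23/53 + 30/53 → 1
L = 33/212 + 61/212 + 23/53 + 30/53 + 1 = 259/106 ≈ 2.443 bits/symbol.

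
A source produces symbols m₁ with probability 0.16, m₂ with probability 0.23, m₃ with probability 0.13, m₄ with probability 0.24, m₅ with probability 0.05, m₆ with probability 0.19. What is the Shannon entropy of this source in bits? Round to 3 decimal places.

H = −Σ pᵢ log₂ pᵢ.
−0.16·log₂(0.16) = 0.4230
−0.23·log₂(0.23) = 0.4877
−0.13·log₂(0.13) = 0.3826
−0.24·log₂(0.24) = 0.4941
−0.05·log₂(0.05) = 0.2161
−0.19·log₂(0.19) = 0.4552
Sum ≈ 2.4588 → 2.459 bits.

2.459 bits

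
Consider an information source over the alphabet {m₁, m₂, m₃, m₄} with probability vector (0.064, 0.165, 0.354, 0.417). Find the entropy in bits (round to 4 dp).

H = −Σ pᵢ log₂ pᵢ.
−0.064·log₂(0.064) = 0.2538
−0.165·log₂(0.165) = 0.4289
−0.354·log₂(0.354) = 0.5304
−0.417·log₂(0.417) = 0.5262
Sum ≈ 1.7393 → 1.7393 bits.

1.7393 bits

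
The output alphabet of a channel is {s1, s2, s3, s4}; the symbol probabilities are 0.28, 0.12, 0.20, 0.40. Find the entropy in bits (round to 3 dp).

1.874 bits

H = −Σ pᵢ log₂ pᵢ.
−0.28·log₂(0.28) = 0.5142
−0.12·log₂(0.12) = 0.3671
−0.20·log₂(0.20) = 0.4644
−0.40·log₂(0.40) = 0.5288
Sum ≈ 1.8744 → 1.874 bits.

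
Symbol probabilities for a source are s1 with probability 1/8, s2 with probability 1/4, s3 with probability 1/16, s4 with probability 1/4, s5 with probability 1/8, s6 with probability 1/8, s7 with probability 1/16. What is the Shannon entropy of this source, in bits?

2.625 bits

Each probability is a power of 1/2, so log₂(1/p) is an integer.
H = Σ p·log₂(1/p) = 1/8·3 + 1/4·2 + 1/16·4 + 1/4·2 + 1/8·3 + 1/8·3 + 1/16·4 = 2.625 bits.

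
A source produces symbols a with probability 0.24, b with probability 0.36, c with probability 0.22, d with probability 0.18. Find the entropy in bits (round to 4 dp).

H = −Σ pᵢ log₂ pᵢ.
−0.24·log₂(0.24) = 0.4941
−0.36·log₂(0.36) = 0.5306
−0.22·log₂(0.22) = 0.4806
−0.18·log₂(0.18) = 0.4453
Sum ≈ 1.9506 → 1.9506 bits.

1.9506 bits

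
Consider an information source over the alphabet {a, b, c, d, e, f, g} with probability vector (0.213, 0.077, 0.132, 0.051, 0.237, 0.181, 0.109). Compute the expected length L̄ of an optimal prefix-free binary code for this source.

2.678 bits/symbol

Repeatedly combine the two least-probable nodes; the expected code length is the sum of the merged weights.
merge 51/1000 + 77/1000 → 16/125
merge 109/1000 + 16/125 → 237/1000
merge 33/250 + 181/1000 → 313/1000
merge 213/1000 + 237/1000 → 9/20
merge 237/1000 + 313/1000 → 11/20
merge 9/20 + 11/20 → 1
L = 16/125 + 237/1000 + 313/1000 + 9/20 + 11/20 + 1 = 1339/500 = 2.678 bits/symbol.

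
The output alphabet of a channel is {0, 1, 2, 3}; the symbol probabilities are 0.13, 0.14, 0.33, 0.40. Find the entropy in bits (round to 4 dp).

1.8363 bits

H = −Σ pᵢ log₂ pᵢ.
−0.13·log₂(0.13) = 0.3826
−0.14·log₂(0.14) = 0.3971
−0.33·log₂(0.33) = 0.5278
−0.40·log₂(0.40) = 0.5288
Sum ≈ 1.8363 → 1.8363 bits.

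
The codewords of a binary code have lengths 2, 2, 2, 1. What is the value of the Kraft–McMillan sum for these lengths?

With common denominator 2^2 = 4: Σ 2^(−ℓᵢ) = 1/4 + 1/4 + 1/4 + 2/4 = 5/4 = 1.25.

1.25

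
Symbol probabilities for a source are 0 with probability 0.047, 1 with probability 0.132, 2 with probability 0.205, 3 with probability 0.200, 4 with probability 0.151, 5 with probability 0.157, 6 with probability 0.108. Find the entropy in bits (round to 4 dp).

H = −Σ pᵢ log₂ pᵢ.
−0.047·log₂(0.047) = 0.2073
−0.132·log₂(0.132) = 0.3856
−0.205·log₂(0.205) = 0.4687
−0.200·log₂(0.200) = 0.4644
−0.151·log₂(0.151) = 0.4118
−0.157·log₂(0.157) = 0.4194
−0.108·log₂(0.108) = 0.3468
Sum ≈ 2.7040 → 2.7040 bits.

2.7040 bits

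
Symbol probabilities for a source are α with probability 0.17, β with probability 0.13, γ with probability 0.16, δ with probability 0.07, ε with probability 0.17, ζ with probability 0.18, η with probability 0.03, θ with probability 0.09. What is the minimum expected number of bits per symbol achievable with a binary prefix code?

2.92 bits/symbol

Repeatedly combine the two least-probable nodes; the expected code length is the sum of the merged weights.
merge 3/100 + 7/100 → 1/10
merge 9/100 + 1/10 → 19/100
merge 13/100 + 4/25 → 29/100
merge 17/100 + 17/100 → 17/50
merge 9/50 + 19/100 → 37/100
merge 29/100 + 17/50 → 63/100
merge 37/100 + 63/100 → 1
L = 1/10 + 19/100 + 29/100 + 17/50 + 37/100 + 63/100 + 1 = 73/25 = 2.92 bits/symbol.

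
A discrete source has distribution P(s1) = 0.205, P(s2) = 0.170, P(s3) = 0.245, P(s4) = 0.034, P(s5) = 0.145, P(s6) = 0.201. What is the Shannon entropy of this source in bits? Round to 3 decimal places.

2.435 bits

H = −Σ pᵢ log₂ pᵢ.
−0.205·log₂(0.205) = 0.4687
−0.170·log₂(0.170) = 0.4346
−0.245·log₂(0.245) = 0.4971
−0.034·log₂(0.034) = 0.1659
−0.145·log₂(0.145) = 0.4040
−0.201·log₂(0.201) = 0.4653
Sum ≈ 2.4355 → 2.435 bits.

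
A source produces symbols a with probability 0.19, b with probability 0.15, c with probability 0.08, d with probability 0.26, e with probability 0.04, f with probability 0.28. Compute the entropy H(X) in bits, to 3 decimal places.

2.363 bits

H = −Σ pᵢ log₂ pᵢ.
−0.19·log₂(0.19) = 0.4552
−0.15·log₂(0.15) = 0.4105
−0.08·log₂(0.08) = 0.2915
−0.26·log₂(0.26) = 0.5053
−0.04·log₂(0.04) = 0.1858
−0.28·log₂(0.28) = 0.5142
Sum ≈ 2.3625 → 2.363 bits.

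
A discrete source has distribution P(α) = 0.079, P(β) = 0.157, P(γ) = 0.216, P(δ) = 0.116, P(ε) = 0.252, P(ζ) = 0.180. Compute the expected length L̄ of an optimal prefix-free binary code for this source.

Repeatedly combine the two least-probable nodes; the expected code length is the sum of the merged weights.
merge 79/1000 + 29/250 → 39/200
merge 157/1000 + 9/50 → 337/1000
merge 39/200 + 27/125 → 411/1000
merge 63/250 + 337/1000 → 589/1000
merge 411/1000 + 589/1000 → 1
L = 39/200 + 337/1000 + 411/1000 + 589/1000 + 1 = 633/250 = 2.532 bits/symbol.

2.532 bits/symbol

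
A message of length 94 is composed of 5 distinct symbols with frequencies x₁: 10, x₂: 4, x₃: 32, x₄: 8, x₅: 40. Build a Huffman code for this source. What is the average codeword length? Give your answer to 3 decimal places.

Probabilities are the counts divided by 94.
Repeatedly combine the two least-probable nodes; the expected code length is the sum of the merged weights.
merge 2/47 + 4/47 → 6/47
merge 5/47 + 6/47 → 11/47
merge 11/47 + 16/47 → 27/47
merge 20/47 + 27/47 → 1
L = 6/47 + 11/47 + 27/47 + 1 = 91/47 ≈ 1.936 bits/symbol.

1.936 bits/symbol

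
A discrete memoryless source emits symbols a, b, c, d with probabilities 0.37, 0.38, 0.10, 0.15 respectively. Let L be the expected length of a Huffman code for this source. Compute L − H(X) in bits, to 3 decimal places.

Entropy H = −Σ p log₂ p ≈ 1.8039 bits.
Huffman merges: 1/10+3/20→1/4; 1/4+37/100→31/50; 19/50+31/50→1. L = 187/100 ≈ 1.8700.
L − H = 1.8700 − 1.8039 = 0.066 bits.

0.066 bits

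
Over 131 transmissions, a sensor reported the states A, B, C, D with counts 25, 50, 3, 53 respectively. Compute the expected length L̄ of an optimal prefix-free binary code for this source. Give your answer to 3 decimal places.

Probabilities are the counts divided by 131.
Repeatedly combine the two least-probable nodes; the expected code length is the sum of the merged weights.
merge 3/131 + 25/131 → 28/131
merge 28/131 + 50/131 → 78/131
merge 53/131 + 78/131 → 1
L = 28/131 + 78/131 + 1 = 237/131 ≈ 1.809 bits/symbol.

1.809 bits/symbol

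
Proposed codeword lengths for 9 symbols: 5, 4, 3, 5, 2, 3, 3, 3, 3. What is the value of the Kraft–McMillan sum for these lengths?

With common denominator 2^5 = 32: Σ 2^(−ℓᵢ) = 1/32 + 2/32 + 4/32 + 1/32 + 8/32 + 4/32 + 4/32 + 4/32 + 4/32 = 32/32 = 1.

1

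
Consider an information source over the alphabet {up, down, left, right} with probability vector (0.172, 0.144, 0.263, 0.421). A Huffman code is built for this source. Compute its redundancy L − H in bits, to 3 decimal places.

Entropy H = −Σ p log₂ p ≈ 1.8716 bits.
Huffman merges: 18/125+43/250→79/250; 263/1000+79/250→579/1000; 421/1000+579/1000→1. L = 379/200 ≈ 1.8950.
L − H = 1.8950 − 1.8716 = 0.023 bits.

0.023 bits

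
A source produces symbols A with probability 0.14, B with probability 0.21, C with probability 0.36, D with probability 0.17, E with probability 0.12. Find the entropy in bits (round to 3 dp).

2.202 bits

H = −Σ pᵢ log₂ pᵢ.
−0.14·log₂(0.14) = 0.3971
−0.21·log₂(0.21) = 0.4728
−0.36·log₂(0.36) = 0.5306
−0.17·log₂(0.17) = 0.4346
−0.12·log₂(0.12) = 0.3671
Sum ≈ 2.2022 → 2.202 bits.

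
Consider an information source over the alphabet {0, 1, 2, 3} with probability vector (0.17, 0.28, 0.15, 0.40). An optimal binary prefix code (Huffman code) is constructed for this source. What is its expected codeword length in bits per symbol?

Repeatedly combine the two least-probable nodes; the expected code length is the sum of the merged weights.
merge 3/20 + 17/100 → 8/25
merge 7/25 + 8/25 → 3/5
merge 2/5 + 3/5 → 1
L = 8/25 + 3/5 + 1 = 48/25 = 1.92 bits/symbol.

1.92 bits/symbol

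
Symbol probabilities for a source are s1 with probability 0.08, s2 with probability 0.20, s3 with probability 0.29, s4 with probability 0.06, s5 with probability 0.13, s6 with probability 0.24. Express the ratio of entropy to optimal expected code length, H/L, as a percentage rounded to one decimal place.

Entropy H = −Σ p log₂ p ≈ 2.3941 bits.
Huffman merges: 3/50+2/25→7/50; 13/100+7/50→27/100; 1/5+6/25→11/25; 27/100+29/100→14/25; 11/25+14/25→1. L = 241/100 ≈ 2.4100.
Efficiency = H/L = 2.3941/2.4100 = 99.3%.

99.3%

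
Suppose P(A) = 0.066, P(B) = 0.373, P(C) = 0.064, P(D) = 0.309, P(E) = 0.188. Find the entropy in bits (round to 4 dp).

2.0202 bits

H = −Σ pᵢ log₂ pᵢ.
−0.066·log₂(0.066) = 0.2588
−0.373·log₂(0.373) = 0.5307
−0.064·log₂(0.064) = 0.2538
−0.309·log₂(0.309) = 0.5235
−0.188·log₂(0.188) = 0.4533
Sum ≈ 2.0202 → 2.0202 bits.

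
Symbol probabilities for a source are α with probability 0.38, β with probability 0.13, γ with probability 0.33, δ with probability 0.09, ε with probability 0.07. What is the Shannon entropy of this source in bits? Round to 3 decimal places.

H = −Σ pᵢ log₂ pᵢ.
−0.38·log₂(0.38) = 0.5305
−0.13·log₂(0.13) = 0.3826
−0.33·log₂(0.33) = 0.5278
−0.09·log₂(0.09) = 0.3127
−0.07·log₂(0.07) = 0.2686
Sum ≈ 2.0221 → 2.022 bits.

2.022 bits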